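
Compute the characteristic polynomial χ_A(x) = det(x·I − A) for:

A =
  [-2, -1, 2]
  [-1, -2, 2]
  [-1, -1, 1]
x^3 + 3*x^2 + 3*x + 1

Expanding det(x·I − A) (e.g. by cofactor expansion or by noting that A is similar to its Jordan form J, which has the same characteristic polynomial as A) gives
  χ_A(x) = x^3 + 3*x^2 + 3*x + 1
which factors as (x + 1)^3. The eigenvalues (with algebraic multiplicities) are λ = -1 with multiplicity 3.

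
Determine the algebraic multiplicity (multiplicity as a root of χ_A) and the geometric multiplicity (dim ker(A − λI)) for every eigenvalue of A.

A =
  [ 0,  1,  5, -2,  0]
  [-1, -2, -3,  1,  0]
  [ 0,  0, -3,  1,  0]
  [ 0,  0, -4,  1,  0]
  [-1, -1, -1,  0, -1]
λ = -1: alg = 5, geom = 3

Step 1 — factor the characteristic polynomial to read off the algebraic multiplicities:
  χ_A(x) = (x + 1)^5

Step 2 — compute geometric multiplicities via the rank-nullity identity g(λ) = n − rank(A − λI):
  rank(A − (-1)·I) = 2, so dim ker(A − (-1)·I) = n − 2 = 3

Summary:
  λ = -1: algebraic multiplicity = 5, geometric multiplicity = 3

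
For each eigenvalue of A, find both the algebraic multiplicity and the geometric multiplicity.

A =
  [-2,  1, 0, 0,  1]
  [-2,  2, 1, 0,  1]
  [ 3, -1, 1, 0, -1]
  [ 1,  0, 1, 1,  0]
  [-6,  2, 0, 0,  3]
λ = 1: alg = 5, geom = 3

Step 1 — factor the characteristic polynomial to read off the algebraic multiplicities:
  χ_A(x) = (x - 1)^5

Step 2 — compute geometric multiplicities via the rank-nullity identity g(λ) = n − rank(A − λI):
  rank(A − (1)·I) = 2, so dim ker(A − (1)·I) = n − 2 = 3

Summary:
  λ = 1: algebraic multiplicity = 5, geometric multiplicity = 3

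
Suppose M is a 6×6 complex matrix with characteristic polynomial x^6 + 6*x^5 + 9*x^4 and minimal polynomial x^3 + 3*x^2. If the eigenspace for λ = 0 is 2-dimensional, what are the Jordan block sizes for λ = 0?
Block sizes for λ = 0: [2, 2]

Step 1 — from the characteristic polynomial, algebraic multiplicity of λ = 0 is 4. From dim ker(M − (0)·I) = 2, there are exactly 2 Jordan blocks for λ = 0.
Step 2 — from the minimal polynomial, the factor (x − 0)^2 tells us the largest block for λ = 0 has size 2.
Step 3 — with total size 4, 2 blocks, and largest block 2, the block sizes (in nonincreasing order) are [2, 2].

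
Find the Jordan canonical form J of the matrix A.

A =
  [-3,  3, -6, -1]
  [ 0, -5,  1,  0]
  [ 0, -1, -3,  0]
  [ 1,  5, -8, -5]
J_3(-4) ⊕ J_1(-4)

The characteristic polynomial is
  det(x·I − A) = x^4 + 16*x^3 + 96*x^2 + 256*x + 256 = (x + 4)^4

Eigenvalues and multiplicities (the geometric multiplicity of λ is n − rank(A − λI), which equals the number of Jordan blocks for λ):
  λ = -4: algebraic multiplicity = 4, geometric multiplicity = 2

Determining the block sizes for each eigenvalue:
  λ = -4: with am = 4 and gm = 2, the partition is not yet determined (e.g. several partitions of 4 into 2 parts exist). Let N = A − (-4)·I. Computing rank(N^1) = 2, rank(N^2) = 1, rank(N^3) = 0; the number of blocks of size ≥ j is rank(N^{j−1}) − rank(N^j), giving [2, 1, 1]. So we have 1 block(s) of size 3, 1 block(s) of size 1 → block sizes [3, 1]

Assembling the blocks gives a Jordan form
J =
  [-4,  1,  0,  0]
  [ 0, -4,  1,  0]
  [ 0,  0, -4,  0]
  [ 0,  0,  0, -4]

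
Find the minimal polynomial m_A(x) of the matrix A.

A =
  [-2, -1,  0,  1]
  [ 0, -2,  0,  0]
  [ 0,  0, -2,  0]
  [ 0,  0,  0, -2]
x^2 + 4*x + 4

The characteristic polynomial is χ_A(x) = (x + 2)^4, so the eigenvalues are known. The minimal polynomial is
  m_A(x) = Π_λ (x − λ)^{k_λ}
where k_λ is the size of the *largest* Jordan block for λ (equivalently, the smallest k with (A − λI)^k v = 0 for every generalised eigenvector v of λ).

  λ = -2: largest Jordan block has size 2, contributing (x + 2)^2

So m_A(x) = (x + 2)^2 = x^2 + 4*x + 4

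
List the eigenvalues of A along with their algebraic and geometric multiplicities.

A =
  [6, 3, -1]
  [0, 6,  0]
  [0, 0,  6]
λ = 6: alg = 3, geom = 2

Step 1 — factor the characteristic polynomial to read off the algebraic multiplicities:
  χ_A(x) = (x - 6)^3

Step 2 — compute geometric multiplicities via the rank-nullity identity g(λ) = n − rank(A − λI):
  rank(A − (6)·I) = 1, so dim ker(A − (6)·I) = n − 1 = 2

Summary:
  λ = 6: algebraic multiplicity = 3, geometric multiplicity = 2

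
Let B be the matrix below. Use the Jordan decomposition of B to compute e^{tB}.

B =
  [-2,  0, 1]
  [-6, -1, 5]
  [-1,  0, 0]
e^{tB} =
  [-t*exp(-t) + exp(-t), 0, t*exp(-t)]
  [t^2*exp(-t)/2 - 6*t*exp(-t), exp(-t), -t^2*exp(-t)/2 + 5*t*exp(-t)]
  [-t*exp(-t), 0, t*exp(-t) + exp(-t)]

Strategy: write B = P · J · P⁻¹ where J is a Jordan canonical form, so e^{tB} = P · e^{tJ} · P⁻¹, and e^{tJ} can be computed block-by-block.

B has Jordan form
J =
  [-1,  1,  0]
  [ 0, -1,  1]
  [ 0,  0, -1]
(up to reordering of blocks).

Per-block formulas:
  For a 3×3 Jordan block J_3(-1): exp(t · J_3(-1)) = e^(-1t)·(I + t·N + (t^2/2)·N^2), where N is the 3×3 nilpotent shift.

After assembling e^{tJ} and conjugating by P, we get:

e^{tB} =
  [-t*exp(-t) + exp(-t), 0, t*exp(-t)]
  [t^2*exp(-t)/2 - 6*t*exp(-t), exp(-t), -t^2*exp(-t)/2 + 5*t*exp(-t)]
  [-t*exp(-t), 0, t*exp(-t) + exp(-t)]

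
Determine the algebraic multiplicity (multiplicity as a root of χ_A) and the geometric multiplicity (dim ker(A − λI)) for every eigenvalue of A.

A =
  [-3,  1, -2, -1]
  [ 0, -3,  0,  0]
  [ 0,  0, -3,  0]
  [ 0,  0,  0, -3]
λ = -3: alg = 4, geom = 3

Step 1 — factor the characteristic polynomial to read off the algebraic multiplicities:
  χ_A(x) = (x + 3)^4

Step 2 — compute geometric multiplicities via the rank-nullity identity g(λ) = n − rank(A − λI):
  rank(A − (-3)·I) = 1, so dim ker(A − (-3)·I) = n − 1 = 3

Summary:
  λ = -3: algebraic multiplicity = 4, geometric multiplicity = 3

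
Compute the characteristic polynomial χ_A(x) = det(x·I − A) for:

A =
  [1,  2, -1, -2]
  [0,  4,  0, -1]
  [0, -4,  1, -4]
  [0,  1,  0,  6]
x^4 - 12*x^3 + 46*x^2 - 60*x + 25

Expanding det(x·I − A) (e.g. by cofactor expansion or by noting that A is similar to its Jordan form J, which has the same characteristic polynomial as A) gives
  χ_A(x) = x^4 - 12*x^3 + 46*x^2 - 60*x + 25
which factors as (x - 5)^2*(x - 1)^2. The eigenvalues (with algebraic multiplicities) are λ = 1 with multiplicity 2, λ = 5 with multiplicity 2.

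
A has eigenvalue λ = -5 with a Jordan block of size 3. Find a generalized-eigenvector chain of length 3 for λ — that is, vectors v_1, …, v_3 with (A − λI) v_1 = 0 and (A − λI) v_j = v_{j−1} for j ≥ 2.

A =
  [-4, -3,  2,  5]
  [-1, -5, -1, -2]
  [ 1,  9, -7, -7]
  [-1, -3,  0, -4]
A Jordan chain for λ = -5 of length 3:
v_1 = (1, 0, -3, 1)ᵀ
v_2 = (1, -1, 1, -1)ᵀ
v_3 = (1, 0, 0, 0)ᵀ

Let N = A − (-5)·I. We want v_3 with N^3 v_3 = 0 but N^2 v_3 ≠ 0; then v_{j-1} := N · v_j for j = 3, …, 2.

Pick v_3 = (1, 0, 0, 0)ᵀ.
Then v_2 = N · v_3 = (1, -1, 1, -1)ᵀ.
Then v_1 = N · v_2 = (1, 0, -3, 1)ᵀ.

Sanity check: (A − (-5)·I) v_1 = (0, 0, 0, 0)ᵀ = 0. ✓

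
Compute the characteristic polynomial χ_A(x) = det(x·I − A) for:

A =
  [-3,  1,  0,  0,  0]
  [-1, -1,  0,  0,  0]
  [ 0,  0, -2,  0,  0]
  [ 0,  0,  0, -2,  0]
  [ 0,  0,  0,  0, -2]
x^5 + 10*x^4 + 40*x^3 + 80*x^2 + 80*x + 32

Expanding det(x·I − A) (e.g. by cofactor expansion or by noting that A is similar to its Jordan form J, which has the same characteristic polynomial as A) gives
  χ_A(x) = x^5 + 10*x^4 + 40*x^3 + 80*x^2 + 80*x + 32
which factors as (x + 2)^5. The eigenvalues (with algebraic multiplicities) are λ = -2 with multiplicity 5.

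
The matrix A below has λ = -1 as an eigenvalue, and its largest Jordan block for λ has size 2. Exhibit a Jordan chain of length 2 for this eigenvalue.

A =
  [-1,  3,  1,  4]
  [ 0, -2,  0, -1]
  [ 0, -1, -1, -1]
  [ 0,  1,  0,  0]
A Jordan chain for λ = -1 of length 2:
v_1 = (3, -1, -1, 1)ᵀ
v_2 = (0, 1, 0, 0)ᵀ

Let N = A − (-1)·I. We want v_2 with N^2 v_2 = 0 but N^1 v_2 ≠ 0; then v_{j-1} := N · v_j for j = 2, …, 2.

Pick v_2 = (0, 1, 0, 0)ᵀ.
Then v_1 = N · v_2 = (3, -1, -1, 1)ᵀ.

Sanity check: (A − (-1)·I) v_1 = (0, 0, 0, 0)ᵀ = 0. ✓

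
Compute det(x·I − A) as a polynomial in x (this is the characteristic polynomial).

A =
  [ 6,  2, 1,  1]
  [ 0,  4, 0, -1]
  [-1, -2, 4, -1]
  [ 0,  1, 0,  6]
x^4 - 20*x^3 + 150*x^2 - 500*x + 625

Expanding det(x·I − A) (e.g. by cofactor expansion or by noting that A is similar to its Jordan form J, which has the same characteristic polynomial as A) gives
  χ_A(x) = x^4 - 20*x^3 + 150*x^2 - 500*x + 625
which factors as (x - 5)^4. The eigenvalues (with algebraic multiplicities) are λ = 5 with multiplicity 4.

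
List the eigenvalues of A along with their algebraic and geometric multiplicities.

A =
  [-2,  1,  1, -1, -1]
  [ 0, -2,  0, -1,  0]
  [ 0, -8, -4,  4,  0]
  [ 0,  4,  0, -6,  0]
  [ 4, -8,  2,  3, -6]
λ = -4: alg = 5, geom = 3

Step 1 — factor the characteristic polynomial to read off the algebraic multiplicities:
  χ_A(x) = (x + 4)^5

Step 2 — compute geometric multiplicities via the rank-nullity identity g(λ) = n − rank(A − λI):
  rank(A − (-4)·I) = 2, so dim ker(A − (-4)·I) = n − 2 = 3

Summary:
  λ = -4: algebraic multiplicity = 5, geometric multiplicity = 3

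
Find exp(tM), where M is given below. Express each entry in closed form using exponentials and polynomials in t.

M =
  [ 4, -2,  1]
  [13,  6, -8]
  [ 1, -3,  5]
e^{tM} =
  [-12*t^2*exp(5*t) - t*exp(5*t) + exp(5*t), -3*t^2*exp(5*t)/2 - 2*t*exp(5*t), 15*t^2*exp(5*t)/2 + t*exp(5*t)]
  [-4*t^2*exp(5*t) + 13*t*exp(5*t), -t^2*exp(5*t)/2 + t*exp(5*t) + exp(5*t), 5*t^2*exp(5*t)/2 - 8*t*exp(5*t)]
  [-20*t^2*exp(5*t) + t*exp(5*t), -5*t^2*exp(5*t)/2 - 3*t*exp(5*t), 25*t^2*exp(5*t)/2 + exp(5*t)]

Strategy: write M = P · J · P⁻¹ where J is a Jordan canonical form, so e^{tM} = P · e^{tJ} · P⁻¹, and e^{tJ} can be computed block-by-block.

M has Jordan form
J =
  [5, 1, 0]
  [0, 5, 1]
  [0, 0, 5]
(up to reordering of blocks).

Per-block formulas:
  For a 3×3 Jordan block J_3(5): exp(t · J_3(5)) = e^(5t)·(I + t·N + (t^2/2)·N^2), where N is the 3×3 nilpotent shift.

After assembling e^{tJ} and conjugating by P, we get:

e^{tM} =
  [-12*t^2*exp(5*t) - t*exp(5*t) + exp(5*t), -3*t^2*exp(5*t)/2 - 2*t*exp(5*t), 15*t^2*exp(5*t)/2 + t*exp(5*t)]
  [-4*t^2*exp(5*t) + 13*t*exp(5*t), -t^2*exp(5*t)/2 + t*exp(5*t) + exp(5*t), 5*t^2*exp(5*t)/2 - 8*t*exp(5*t)]
  [-20*t^2*exp(5*t) + t*exp(5*t), -5*t^2*exp(5*t)/2 - 3*t*exp(5*t), 25*t^2*exp(5*t)/2 + exp(5*t)]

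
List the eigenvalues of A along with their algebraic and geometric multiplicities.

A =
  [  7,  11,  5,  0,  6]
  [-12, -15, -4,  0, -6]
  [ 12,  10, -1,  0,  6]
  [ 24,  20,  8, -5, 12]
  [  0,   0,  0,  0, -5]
λ = -5: alg = 4, geom = 3; λ = 1: alg = 1, geom = 1

Step 1 — factor the characteristic polynomial to read off the algebraic multiplicities:
  χ_A(x) = (x - 1)*(x + 5)^4

Step 2 — compute geometric multiplicities via the rank-nullity identity g(λ) = n − rank(A − λI):
  rank(A − (-5)·I) = 2, so dim ker(A − (-5)·I) = n − 2 = 3
  rank(A − (1)·I) = 4, so dim ker(A − (1)·I) = n − 4 = 1

Summary:
  λ = -5: algebraic multiplicity = 4, geometric multiplicity = 3
  λ = 1: algebraic multiplicity = 1, geometric multiplicity = 1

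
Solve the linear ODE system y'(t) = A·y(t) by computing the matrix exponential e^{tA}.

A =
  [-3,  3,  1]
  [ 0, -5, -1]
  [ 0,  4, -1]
e^{tA} =
  [exp(-3*t), -t^2*exp(-3*t) + 3*t*exp(-3*t), -t^2*exp(-3*t)/2 + t*exp(-3*t)]
  [0, -2*t*exp(-3*t) + exp(-3*t), -t*exp(-3*t)]
  [0, 4*t*exp(-3*t), 2*t*exp(-3*t) + exp(-3*t)]

Strategy: write A = P · J · P⁻¹ where J is a Jordan canonical form, so e^{tA} = P · e^{tJ} · P⁻¹, and e^{tJ} can be computed block-by-block.

A has Jordan form
J =
  [-3,  1,  0]
  [ 0, -3,  1]
  [ 0,  0, -3]
(up to reordering of blocks).

Per-block formulas:
  For a 3×3 Jordan block J_3(-3): exp(t · J_3(-3)) = e^(-3t)·(I + t·N + (t^2/2)·N^2), where N is the 3×3 nilpotent shift.

After assembling e^{tJ} and conjugating by P, we get:

e^{tA} =
  [exp(-3*t), -t^2*exp(-3*t) + 3*t*exp(-3*t), -t^2*exp(-3*t)/2 + t*exp(-3*t)]
  [0, -2*t*exp(-3*t) + exp(-3*t), -t*exp(-3*t)]
  [0, 4*t*exp(-3*t), 2*t*exp(-3*t) + exp(-3*t)]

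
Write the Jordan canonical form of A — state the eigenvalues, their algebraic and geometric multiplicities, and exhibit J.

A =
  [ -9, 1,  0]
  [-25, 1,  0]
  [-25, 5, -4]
J_2(-4) ⊕ J_1(-4)

The characteristic polynomial is
  det(x·I − A) = x^3 + 12*x^2 + 48*x + 64 = (x + 4)^3

Eigenvalues and multiplicities (the geometric multiplicity of λ is n − rank(A − λI), which equals the number of Jordan blocks for λ):
  λ = -4: algebraic multiplicity = 3, geometric multiplicity = 2

Determining the block sizes for each eigenvalue:
  λ = -4: 2 blocks summing to 3 forces exactly one block of size 2 and the rest size 1 → block sizes [2, 1]

Assembling the blocks gives a Jordan form
J =
  [-4,  1,  0]
  [ 0, -4,  0]
  [ 0,  0, -4]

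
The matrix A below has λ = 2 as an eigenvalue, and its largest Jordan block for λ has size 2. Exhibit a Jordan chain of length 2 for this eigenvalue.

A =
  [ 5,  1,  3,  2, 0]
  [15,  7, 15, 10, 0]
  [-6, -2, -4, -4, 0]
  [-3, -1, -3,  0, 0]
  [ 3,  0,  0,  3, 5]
A Jordan chain for λ = 2 of length 2:
v_1 = (1, 5, -2, -1, 0)ᵀ
v_2 = (0, 1, 0, 0, 0)ᵀ

Let N = A − (2)·I. We want v_2 with N^2 v_2 = 0 but N^1 v_2 ≠ 0; then v_{j-1} := N · v_j for j = 2, …, 2.

Pick v_2 = (0, 1, 0, 0, 0)ᵀ.
Then v_1 = N · v_2 = (1, 5, -2, -1, 0)ᵀ.

Sanity check: (A − (2)·I) v_1 = (0, 0, 0, 0, 0)ᵀ = 0. ✓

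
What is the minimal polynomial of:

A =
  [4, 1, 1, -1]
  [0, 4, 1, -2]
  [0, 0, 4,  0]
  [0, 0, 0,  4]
x^3 - 12*x^2 + 48*x - 64

The characteristic polynomial is χ_A(x) = (x - 4)^4, so the eigenvalues are known. The minimal polynomial is
  m_A(x) = Π_λ (x − λ)^{k_λ}
where k_λ is the size of the *largest* Jordan block for λ (equivalently, the smallest k with (A − λI)^k v = 0 for every generalised eigenvector v of λ).

  λ = 4: largest Jordan block has size 3, contributing (x − 4)^3

So m_A(x) = (x - 4)^3 = x^3 - 12*x^2 + 48*x - 64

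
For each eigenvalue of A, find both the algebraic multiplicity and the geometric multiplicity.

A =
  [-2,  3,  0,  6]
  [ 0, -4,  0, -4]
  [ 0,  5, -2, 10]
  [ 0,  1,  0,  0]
λ = -2: alg = 4, geom = 3

Step 1 — factor the characteristic polynomial to read off the algebraic multiplicities:
  χ_A(x) = (x + 2)^4

Step 2 — compute geometric multiplicities via the rank-nullity identity g(λ) = n − rank(A − λI):
  rank(A − (-2)·I) = 1, so dim ker(A − (-2)·I) = n − 1 = 3

Summary:
  λ = -2: algebraic multiplicity = 4, geometric multiplicity = 3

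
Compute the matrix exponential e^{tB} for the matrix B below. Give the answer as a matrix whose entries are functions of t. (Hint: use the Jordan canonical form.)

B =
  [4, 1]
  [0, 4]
e^{tB} =
  [exp(4*t), t*exp(4*t)]
  [0, exp(4*t)]

Strategy: write B = P · J · P⁻¹ where J is a Jordan canonical form, so e^{tB} = P · e^{tJ} · P⁻¹, and e^{tJ} can be computed block-by-block.

B has Jordan form
J =
  [4, 1]
  [0, 4]
(up to reordering of blocks).

Per-block formulas:
  For a 2×2 Jordan block J_2(4): exp(t · J_2(4)) = e^(4t)·(I + t·N), where N is the 2×2 nilpotent shift.

After assembling e^{tJ} and conjugating by P, we get:

e^{tB} =
  [exp(4*t), t*exp(4*t)]
  [0, exp(4*t)]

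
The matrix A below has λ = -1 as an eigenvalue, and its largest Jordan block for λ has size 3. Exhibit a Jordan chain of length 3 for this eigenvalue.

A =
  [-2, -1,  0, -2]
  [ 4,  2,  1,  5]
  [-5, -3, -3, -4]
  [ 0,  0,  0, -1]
A Jordan chain for λ = -1 of length 3:
v_1 = (-3, 3, 3, 0)ᵀ
v_2 = (-1, 4, -5, 0)ᵀ
v_3 = (1, 0, 0, 0)ᵀ

Let N = A − (-1)·I. We want v_3 with N^3 v_3 = 0 but N^2 v_3 ≠ 0; then v_{j-1} := N · v_j for j = 3, …, 2.

Pick v_3 = (1, 0, 0, 0)ᵀ.
Then v_2 = N · v_3 = (-1, 4, -5, 0)ᵀ.
Then v_1 = N · v_2 = (-3, 3, 3, 0)ᵀ.

Sanity check: (A − (-1)·I) v_1 = (0, 0, 0, 0)ᵀ = 0. ✓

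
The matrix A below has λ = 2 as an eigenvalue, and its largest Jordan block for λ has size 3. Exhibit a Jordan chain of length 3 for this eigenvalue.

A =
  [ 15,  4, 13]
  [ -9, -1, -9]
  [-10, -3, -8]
A Jordan chain for λ = 2 of length 3:
v_1 = (3, 0, -3)ᵀ
v_2 = (13, -9, -10)ᵀ
v_3 = (1, 0, 0)ᵀ

Let N = A − (2)·I. We want v_3 with N^3 v_3 = 0 but N^2 v_3 ≠ 0; then v_{j-1} := N · v_j for j = 3, …, 2.

Pick v_3 = (1, 0, 0)ᵀ.
Then v_2 = N · v_3 = (13, -9, -10)ᵀ.
Then v_1 = N · v_2 = (3, 0, -3)ᵀ.

Sanity check: (A − (2)·I) v_1 = (0, 0, 0)ᵀ = 0. ✓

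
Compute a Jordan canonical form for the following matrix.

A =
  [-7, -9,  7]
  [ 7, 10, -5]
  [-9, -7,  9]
J_3(4)

The characteristic polynomial is
  det(x·I − A) = x^3 - 12*x^2 + 48*x - 64 = (x - 4)^3

Eigenvalues and multiplicities (the geometric multiplicity of λ is n − rank(A − λI), which equals the number of Jordan blocks for λ):
  λ = 4: algebraic multiplicity = 3, geometric multiplicity = 1

Determining the block sizes for each eigenvalue:
  λ = 4: one block (gm = 1), so the single block has size am = 3 → block sizes [3]

Assembling the blocks gives a Jordan form
J =
  [4, 1, 0]
  [0, 4, 1]
  [0, 0, 4]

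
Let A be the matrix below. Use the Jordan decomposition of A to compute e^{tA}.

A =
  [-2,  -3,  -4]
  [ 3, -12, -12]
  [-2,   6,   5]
e^{tA} =
  [t*exp(-3*t) + exp(-3*t), -3*t*exp(-3*t), -4*t*exp(-3*t)]
  [3*t*exp(-3*t), -9*t*exp(-3*t) + exp(-3*t), -12*t*exp(-3*t)]
  [-2*t*exp(-3*t), 6*t*exp(-3*t), 8*t*exp(-3*t) + exp(-3*t)]

Strategy: write A = P · J · P⁻¹ where J is a Jordan canonical form, so e^{tA} = P · e^{tJ} · P⁻¹, and e^{tJ} can be computed block-by-block.

A has Jordan form
J =
  [-3,  1,  0]
  [ 0, -3,  0]
  [ 0,  0, -3]
(up to reordering of blocks).

Per-block formulas:
  For a 2×2 Jordan block J_2(-3): exp(t · J_2(-3)) = e^(-3t)·(I + t·N), where N is the 2×2 nilpotent shift.
  For a 1×1 block at λ = -3: exp(t · [-3]) = [e^(-3t)].

After assembling e^{tJ} and conjugating by P, we get:

e^{tA} =
  [t*exp(-3*t) + exp(-3*t), -3*t*exp(-3*t), -4*t*exp(-3*t)]
  [3*t*exp(-3*t), -9*t*exp(-3*t) + exp(-3*t), -12*t*exp(-3*t)]
  [-2*t*exp(-3*t), 6*t*exp(-3*t), 8*t*exp(-3*t) + exp(-3*t)]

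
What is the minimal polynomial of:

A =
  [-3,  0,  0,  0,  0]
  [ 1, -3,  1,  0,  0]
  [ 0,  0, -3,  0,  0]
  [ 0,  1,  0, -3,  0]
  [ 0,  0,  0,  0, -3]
x^3 + 9*x^2 + 27*x + 27

The characteristic polynomial is χ_A(x) = (x + 3)^5, so the eigenvalues are known. The minimal polynomial is
  m_A(x) = Π_λ (x − λ)^{k_λ}
where k_λ is the size of the *largest* Jordan block for λ (equivalently, the smallest k with (A − λI)^k v = 0 for every generalised eigenvector v of λ).

  λ = -3: largest Jordan block has size 3, contributing (x + 3)^3

So m_A(x) = (x + 3)^3 = x^3 + 9*x^2 + 27*x + 27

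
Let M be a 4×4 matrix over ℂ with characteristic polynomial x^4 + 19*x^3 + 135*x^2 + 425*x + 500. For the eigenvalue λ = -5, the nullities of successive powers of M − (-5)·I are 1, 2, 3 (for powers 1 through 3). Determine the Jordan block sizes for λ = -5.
Block sizes for λ = -5: [3]

From the dimensions of kernels of powers, the number of Jordan blocks of size at least j is d_j − d_{j−1} where d_j = dim ker(N^j) (with d_0 = 0). Computing the differences gives [1, 1, 1].
The number of blocks of size exactly k is (#blocks of size ≥ k) − (#blocks of size ≥ k + 1), so the partition is: 1 block(s) of size 3.
In nonincreasing order the block sizes are [3].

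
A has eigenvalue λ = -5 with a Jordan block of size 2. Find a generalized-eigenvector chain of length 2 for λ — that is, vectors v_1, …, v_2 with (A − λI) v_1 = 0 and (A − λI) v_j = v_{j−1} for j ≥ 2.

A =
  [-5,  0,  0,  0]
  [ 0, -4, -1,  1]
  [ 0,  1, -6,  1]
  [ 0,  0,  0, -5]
A Jordan chain for λ = -5 of length 2:
v_1 = (0, 1, 1, 0)ᵀ
v_2 = (0, 1, 0, 0)ᵀ

Let N = A − (-5)·I. We want v_2 with N^2 v_2 = 0 but N^1 v_2 ≠ 0; then v_{j-1} := N · v_j for j = 2, …, 2.

Pick v_2 = (0, 1, 0, 0)ᵀ.
Then v_1 = N · v_2 = (0, 1, 1, 0)ᵀ.

Sanity check: (A − (-5)·I) v_1 = (0, 0, 0, 0)ᵀ = 0. ✓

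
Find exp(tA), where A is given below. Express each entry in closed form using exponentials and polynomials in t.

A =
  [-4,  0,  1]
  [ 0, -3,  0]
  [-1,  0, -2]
e^{tA} =
  [-t*exp(-3*t) + exp(-3*t), 0, t*exp(-3*t)]
  [0, exp(-3*t), 0]
  [-t*exp(-3*t), 0, t*exp(-3*t) + exp(-3*t)]

Strategy: write A = P · J · P⁻¹ where J is a Jordan canonical form, so e^{tA} = P · e^{tJ} · P⁻¹, and e^{tJ} can be computed block-by-block.

A has Jordan form
J =
  [-3,  1,  0]
  [ 0, -3,  0]
  [ 0,  0, -3]
(up to reordering of blocks).

Per-block formulas:
  For a 2×2 Jordan block J_2(-3): exp(t · J_2(-3)) = e^(-3t)·(I + t·N), where N is the 2×2 nilpotent shift.
  For a 1×1 block at λ = -3: exp(t · [-3]) = [e^(-3t)].

After assembling e^{tJ} and conjugating by P, we get:

e^{tA} =
  [-t*exp(-3*t) + exp(-3*t), 0, t*exp(-3*t)]
  [0, exp(-3*t), 0]
  [-t*exp(-3*t), 0, t*exp(-3*t) + exp(-3*t)]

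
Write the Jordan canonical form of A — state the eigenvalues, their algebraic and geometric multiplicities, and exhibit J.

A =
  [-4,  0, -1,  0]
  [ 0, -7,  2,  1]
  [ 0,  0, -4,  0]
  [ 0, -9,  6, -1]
J_2(-4) ⊕ J_2(-4)

The characteristic polynomial is
  det(x·I − A) = x^4 + 16*x^3 + 96*x^2 + 256*x + 256 = (x + 4)^4

Eigenvalues and multiplicities (the geometric multiplicity of λ is n − rank(A − λI), which equals the number of Jordan blocks for λ):
  λ = -4: algebraic multiplicity = 4, geometric multiplicity = 2

Determining the block sizes for each eigenvalue:
  λ = -4: with am = 4 and gm = 2, the partition is not yet determined (e.g. several partitions of 4 into 2 parts exist). Let N = A − (-4)·I. Computing rank(N^1) = 2, rank(N^2) = 0; the number of blocks of size ≥ j is rank(N^{j−1}) − rank(N^j), giving [2, 2]. So we have 2 block(s) of size 2 → block sizes [2, 2]

Assembling the blocks gives a Jordan form
J =
  [-4,  1,  0,  0]
  [ 0, -4,  0,  0]
  [ 0,  0, -4,  1]
  [ 0,  0,  0, -4]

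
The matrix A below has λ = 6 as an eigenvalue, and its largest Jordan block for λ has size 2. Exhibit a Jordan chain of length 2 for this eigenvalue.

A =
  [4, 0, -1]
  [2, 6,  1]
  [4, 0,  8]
A Jordan chain for λ = 6 of length 2:
v_1 = (-2, 2, 4)ᵀ
v_2 = (1, 0, 0)ᵀ

Let N = A − (6)·I. We want v_2 with N^2 v_2 = 0 but N^1 v_2 ≠ 0; then v_{j-1} := N · v_j for j = 2, …, 2.

Pick v_2 = (1, 0, 0)ᵀ.
Then v_1 = N · v_2 = (-2, 2, 4)ᵀ.

Sanity check: (A − (6)·I) v_1 = (0, 0, 0)ᵀ = 0. ✓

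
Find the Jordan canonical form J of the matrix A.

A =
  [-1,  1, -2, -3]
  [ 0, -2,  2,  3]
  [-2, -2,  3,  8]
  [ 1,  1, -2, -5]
J_1(-2) ⊕ J_2(-1) ⊕ J_1(-1)

The characteristic polynomial is
  det(x·I − A) = x^4 + 5*x^3 + 9*x^2 + 7*x + 2 = (x + 1)^3*(x + 2)

Eigenvalues and multiplicities (the geometric multiplicity of λ is n − rank(A − λI), which equals the number of Jordan blocks for λ):
  λ = -2: algebraic multiplicity = 1, geometric multiplicity = 1
  λ = -1: algebraic multiplicity = 3, geometric multiplicity = 2

Determining the block sizes for each eigenvalue:
  λ = -2: one block (gm = 1), so the single block has size am = 1 → block sizes [1]
  λ = -1: 2 blocks summing to 3 forces exactly one block of size 2 and the rest size 1 → block sizes [2, 1]

Assembling the blocks gives a Jordan form
J =
  [-2,  0,  0,  0]
  [ 0, -1,  1,  0]
  [ 0,  0, -1,  0]
  [ 0,  0,  0, -1]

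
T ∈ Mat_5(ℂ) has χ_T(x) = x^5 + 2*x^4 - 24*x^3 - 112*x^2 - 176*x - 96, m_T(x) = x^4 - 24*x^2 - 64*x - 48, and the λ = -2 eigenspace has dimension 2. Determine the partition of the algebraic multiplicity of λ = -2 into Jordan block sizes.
Block sizes for λ = -2: [3, 1]

Step 1 — from the characteristic polynomial, algebraic multiplicity of λ = -2 is 4. From dim ker(T − (-2)·I) = 2, there are exactly 2 Jordan blocks for λ = -2.
Step 2 — from the minimal polynomial, the factor (x + 2)^3 tells us the largest block for λ = -2 has size 3.
Step 3 — with total size 4, 2 blocks, and largest block 3, the block sizes (in nonincreasing order) are [3, 1].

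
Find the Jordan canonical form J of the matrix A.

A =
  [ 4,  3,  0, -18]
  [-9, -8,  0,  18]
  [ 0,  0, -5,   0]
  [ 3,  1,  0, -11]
J_2(-5) ⊕ J_1(-5) ⊕ J_1(-5)

The characteristic polynomial is
  det(x·I − A) = x^4 + 20*x^3 + 150*x^2 + 500*x + 625 = (x + 5)^4

Eigenvalues and multiplicities (the geometric multiplicity of λ is n − rank(A − λI), which equals the number of Jordan blocks for λ):
  λ = -5: algebraic multiplicity = 4, geometric multiplicity = 3

Determining the block sizes for each eigenvalue:
  λ = -5: 3 blocks summing to 4 forces exactly one block of size 2 and the rest size 1 → block sizes [2, 1, 1]

Assembling the blocks gives a Jordan form
J =
  [-5,  1,  0,  0]
  [ 0, -5,  0,  0]
  [ 0,  0, -5,  0]
  [ 0,  0,  0, -5]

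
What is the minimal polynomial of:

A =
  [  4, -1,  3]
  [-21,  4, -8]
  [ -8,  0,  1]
x^3 - 9*x^2 + 27*x - 27

The characteristic polynomial is χ_A(x) = (x - 3)^3, so the eigenvalues are known. The minimal polynomial is
  m_A(x) = Π_λ (x − λ)^{k_λ}
where k_λ is the size of the *largest* Jordan block for λ (equivalently, the smallest k with (A − λI)^k v = 0 for every generalised eigenvector v of λ).

  λ = 3: largest Jordan block has size 3, contributing (x − 3)^3

So m_A(x) = (x - 3)^3 = x^3 - 9*x^2 + 27*x - 27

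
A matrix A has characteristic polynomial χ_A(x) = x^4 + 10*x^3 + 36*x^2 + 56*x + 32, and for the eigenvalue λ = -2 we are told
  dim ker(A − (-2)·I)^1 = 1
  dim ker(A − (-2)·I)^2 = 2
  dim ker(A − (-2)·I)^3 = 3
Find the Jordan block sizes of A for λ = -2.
Block sizes for λ = -2: [3]

From the dimensions of kernels of powers, the number of Jordan blocks of size at least j is d_j − d_{j−1} where d_j = dim ker(N^j) (with d_0 = 0). Computing the differences gives [1, 1, 1].
The number of blocks of size exactly k is (#blocks of size ≥ k) − (#blocks of size ≥ k + 1), so the partition is: 1 block(s) of size 3.
In nonincreasing order the block sizes are [3].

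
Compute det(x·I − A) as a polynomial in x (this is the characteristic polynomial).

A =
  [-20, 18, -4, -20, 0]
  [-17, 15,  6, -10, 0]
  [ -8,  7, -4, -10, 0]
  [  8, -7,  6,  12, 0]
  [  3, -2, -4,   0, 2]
x^5 - 5*x^4 + 40*x^2 - 80*x + 48

Expanding det(x·I − A) (e.g. by cofactor expansion or by noting that A is similar to its Jordan form J, which has the same characteristic polynomial as A) gives
  χ_A(x) = x^5 - 5*x^4 + 40*x^2 - 80*x + 48
which factors as (x - 2)^4*(x + 3). The eigenvalues (with algebraic multiplicities) are λ = -3 with multiplicity 1, λ = 2 with multiplicity 4.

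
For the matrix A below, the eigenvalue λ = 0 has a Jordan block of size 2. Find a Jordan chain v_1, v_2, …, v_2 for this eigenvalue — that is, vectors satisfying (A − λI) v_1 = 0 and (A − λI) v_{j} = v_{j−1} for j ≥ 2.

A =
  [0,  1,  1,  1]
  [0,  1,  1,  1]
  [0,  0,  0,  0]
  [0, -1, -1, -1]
A Jordan chain for λ = 0 of length 2:
v_1 = (1, 1, 0, -1)ᵀ
v_2 = (0, 1, 0, 0)ᵀ

Let N = A − (0)·I. We want v_2 with N^2 v_2 = 0 but N^1 v_2 ≠ 0; then v_{j-1} := N · v_j for j = 2, …, 2.

Pick v_2 = (0, 1, 0, 0)ᵀ.
Then v_1 = N · v_2 = (1, 1, 0, -1)ᵀ.

Sanity check: (A − (0)·I) v_1 = (0, 0, 0, 0)ᵀ = 0. ✓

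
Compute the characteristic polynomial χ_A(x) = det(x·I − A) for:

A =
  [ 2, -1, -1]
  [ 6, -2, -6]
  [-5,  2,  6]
x^3 - 6*x^2 + 9*x - 4

Expanding det(x·I − A) (e.g. by cofactor expansion or by noting that A is similar to its Jordan form J, which has the same characteristic polynomial as A) gives
  χ_A(x) = x^3 - 6*x^2 + 9*x - 4
which factors as (x - 4)*(x - 1)^2. The eigenvalues (with algebraic multiplicities) are λ = 1 with multiplicity 2, λ = 4 with multiplicity 1.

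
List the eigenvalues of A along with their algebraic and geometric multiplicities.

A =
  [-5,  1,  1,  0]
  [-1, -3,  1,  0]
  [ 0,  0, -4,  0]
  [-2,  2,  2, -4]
λ = -4: alg = 4, geom = 3

Step 1 — factor the characteristic polynomial to read off the algebraic multiplicities:
  χ_A(x) = (x + 4)^4

Step 2 — compute geometric multiplicities via the rank-nullity identity g(λ) = n − rank(A − λI):
  rank(A − (-4)·I) = 1, so dim ker(A − (-4)·I) = n − 1 = 3

Summary:
  λ = -4: algebraic multiplicity = 4, geometric multiplicity = 3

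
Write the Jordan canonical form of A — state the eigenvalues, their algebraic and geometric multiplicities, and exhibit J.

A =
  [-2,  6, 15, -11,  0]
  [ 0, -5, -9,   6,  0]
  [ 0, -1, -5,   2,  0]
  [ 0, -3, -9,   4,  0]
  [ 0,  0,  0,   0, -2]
J_2(-2) ⊕ J_2(-2) ⊕ J_1(-2)

The characteristic polynomial is
  det(x·I − A) = x^5 + 10*x^4 + 40*x^3 + 80*x^2 + 80*x + 32 = (x + 2)^5

Eigenvalues and multiplicities (the geometric multiplicity of λ is n − rank(A − λI), which equals the number of Jordan blocks for λ):
  λ = -2: algebraic multiplicity = 5, geometric multiplicity = 3

Determining the block sizes for each eigenvalue:
  λ = -2: with am = 5 and gm = 3, the partition is not yet determined (e.g. several partitions of 5 into 3 parts exist). Let N = A − (-2)·I. Computing rank(N^1) = 2, rank(N^2) = 0; the number of blocks of size ≥ j is rank(N^{j−1}) − rank(N^j), giving [3, 2]. So we have 2 block(s) of size 2, 1 block(s) of size 1 → block sizes [2, 2, 1]

Assembling the blocks gives a Jordan form
J =
  [-2,  1,  0,  0,  0]
  [ 0, -2,  0,  0,  0]
  [ 0,  0, -2,  1,  0]
  [ 0,  0,  0, -2,  0]
  [ 0,  0,  0,  0, -2]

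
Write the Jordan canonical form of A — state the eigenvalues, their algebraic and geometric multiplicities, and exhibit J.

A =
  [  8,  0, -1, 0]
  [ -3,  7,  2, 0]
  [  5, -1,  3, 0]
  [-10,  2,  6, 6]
J_3(6) ⊕ J_1(6)

The characteristic polynomial is
  det(x·I − A) = x^4 - 24*x^3 + 216*x^2 - 864*x + 1296 = (x - 6)^4

Eigenvalues and multiplicities (the geometric multiplicity of λ is n − rank(A − λI), which equals the number of Jordan blocks for λ):
  λ = 6: algebraic multiplicity = 4, geometric multiplicity = 2

Determining the block sizes for each eigenvalue:
  λ = 6: with am = 4 and gm = 2, the partition is not yet determined (e.g. several partitions of 4 into 2 parts exist). Let N = A − (6)·I. Computing rank(N^1) = 2, rank(N^2) = 1, rank(N^3) = 0; the number of blocks of size ≥ j is rank(N^{j−1}) − rank(N^j), giving [2, 1, 1]. So we have 1 block(s) of size 3, 1 block(s) of size 1 → block sizes [3, 1]

Assembling the blocks gives a Jordan form
J =
  [6, 1, 0, 0]
  [0, 6, 1, 0]
  [0, 0, 6, 0]
  [0, 0, 0, 6]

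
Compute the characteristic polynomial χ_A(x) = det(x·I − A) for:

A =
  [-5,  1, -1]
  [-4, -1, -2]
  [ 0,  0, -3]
x^3 + 9*x^2 + 27*x + 27

Expanding det(x·I − A) (e.g. by cofactor expansion or by noting that A is similar to its Jordan form J, which has the same characteristic polynomial as A) gives
  χ_A(x) = x^3 + 9*x^2 + 27*x + 27
which factors as (x + 3)^3. The eigenvalues (with algebraic multiplicities) are λ = -3 with multiplicity 3.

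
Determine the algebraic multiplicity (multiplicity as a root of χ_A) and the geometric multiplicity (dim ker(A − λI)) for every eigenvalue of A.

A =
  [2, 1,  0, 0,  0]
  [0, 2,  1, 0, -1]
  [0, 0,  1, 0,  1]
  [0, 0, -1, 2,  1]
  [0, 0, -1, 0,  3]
λ = 2: alg = 5, geom = 3

Step 1 — factor the characteristic polynomial to read off the algebraic multiplicities:
  χ_A(x) = (x - 2)^5

Step 2 — compute geometric multiplicities via the rank-nullity identity g(λ) = n − rank(A − λI):
  rank(A − (2)·I) = 2, so dim ker(A − (2)·I) = n − 2 = 3

Summary:
  λ = 2: algebraic multiplicity = 5, geometric multiplicity = 3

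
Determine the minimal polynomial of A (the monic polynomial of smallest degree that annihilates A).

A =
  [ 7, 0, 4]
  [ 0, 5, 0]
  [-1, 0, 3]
x^2 - 10*x + 25

The characteristic polynomial is χ_A(x) = (x - 5)^3, so the eigenvalues are known. The minimal polynomial is
  m_A(x) = Π_λ (x − λ)^{k_λ}
where k_λ is the size of the *largest* Jordan block for λ (equivalently, the smallest k with (A − λI)^k v = 0 for every generalised eigenvector v of λ).

  λ = 5: largest Jordan block has size 2, contributing (x − 5)^2

So m_A(x) = (x - 5)^2 = x^2 - 10*x + 25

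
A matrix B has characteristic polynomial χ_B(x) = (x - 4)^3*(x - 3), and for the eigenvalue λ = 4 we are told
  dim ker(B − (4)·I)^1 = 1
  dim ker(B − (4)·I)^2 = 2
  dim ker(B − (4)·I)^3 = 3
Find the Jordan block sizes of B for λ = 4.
Block sizes for λ = 4: [3]

From the dimensions of kernels of powers, the number of Jordan blocks of size at least j is d_j − d_{j−1} where d_j = dim ker(N^j) (with d_0 = 0). Computing the differences gives [1, 1, 1].
The number of blocks of size exactly k is (#blocks of size ≥ k) − (#blocks of size ≥ k + 1), so the partition is: 1 block(s) of size 3.
In nonincreasing order the block sizes are [3].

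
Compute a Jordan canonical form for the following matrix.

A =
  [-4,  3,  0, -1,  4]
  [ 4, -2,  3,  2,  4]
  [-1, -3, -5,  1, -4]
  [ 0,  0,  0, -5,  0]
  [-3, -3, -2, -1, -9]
J_3(-5) ⊕ J_1(-5) ⊕ J_1(-5)

The characteristic polynomial is
  det(x·I − A) = x^5 + 25*x^4 + 250*x^3 + 1250*x^2 + 3125*x + 3125 = (x + 5)^5

Eigenvalues and multiplicities (the geometric multiplicity of λ is n − rank(A − λI), which equals the number of Jordan blocks for λ):
  λ = -5: algebraic multiplicity = 5, geometric multiplicity = 3

Determining the block sizes for each eigenvalue:
  λ = -5: with am = 5 and gm = 3, the partition is not yet determined (e.g. several partitions of 5 into 3 parts exist). Let N = A − (-5)·I. Computing rank(N^1) = 2, rank(N^2) = 1, rank(N^3) = 0; the number of blocks of size ≥ j is rank(N^{j−1}) − rank(N^j), giving [3, 1, 1]. So we have 1 block(s) of size 3, 2 block(s) of size 1 → block sizes [3, 1, 1]

Assembling the blocks gives a Jordan form
J =
  [-5,  1,  0,  0,  0]
  [ 0, -5,  1,  0,  0]
  [ 0,  0, -5,  0,  0]
  [ 0,  0,  0, -5,  0]
  [ 0,  0,  0,  0, -5]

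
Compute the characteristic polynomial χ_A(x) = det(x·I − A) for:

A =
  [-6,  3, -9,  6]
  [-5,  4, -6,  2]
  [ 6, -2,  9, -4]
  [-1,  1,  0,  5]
x^4 - 12*x^3 + 54*x^2 - 108*x + 81

Expanding det(x·I − A) (e.g. by cofactor expansion or by noting that A is similar to its Jordan form J, which has the same characteristic polynomial as A) gives
  χ_A(x) = x^4 - 12*x^3 + 54*x^2 - 108*x + 81
which factors as (x - 3)^4. The eigenvalues (with algebraic multiplicities) are λ = 3 with multiplicity 4.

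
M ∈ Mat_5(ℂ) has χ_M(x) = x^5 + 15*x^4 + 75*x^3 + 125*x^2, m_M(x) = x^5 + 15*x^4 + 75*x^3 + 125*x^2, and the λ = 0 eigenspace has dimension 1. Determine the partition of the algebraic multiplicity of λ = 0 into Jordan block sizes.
Block sizes for λ = 0: [2]

Step 1 — from the characteristic polynomial, algebraic multiplicity of λ = 0 is 2. From dim ker(M − (0)·I) = 1, there are exactly 1 Jordan blocks for λ = 0.
Step 2 — from the minimal polynomial, the factor (x − 0)^2 tells us the largest block for λ = 0 has size 2.
Step 3 — with total size 2, 1 blocks, and largest block 2, the block sizes (in nonincreasing order) are [2].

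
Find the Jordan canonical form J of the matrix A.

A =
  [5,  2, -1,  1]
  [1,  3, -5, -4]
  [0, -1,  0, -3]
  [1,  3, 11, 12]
J_2(4) ⊕ J_2(6)

The characteristic polynomial is
  det(x·I − A) = x^4 - 20*x^3 + 148*x^2 - 480*x + 576 = (x - 6)^2*(x - 4)^2

Eigenvalues and multiplicities (the geometric multiplicity of λ is n − rank(A − λI), which equals the number of Jordan blocks for λ):
  λ = 4: algebraic multiplicity = 2, geometric multiplicity = 1
  λ = 6: algebraic multiplicity = 2, geometric multiplicity = 1

Determining the block sizes for each eigenvalue:
  λ = 4: one block (gm = 1), so the single block has size am = 2 → block sizes [2]
  λ = 6: one block (gm = 1), so the single block has size am = 2 → block sizes [2]

Assembling the blocks gives a Jordan form
J =
  [4, 1, 0, 0]
  [0, 4, 0, 0]
  [0, 0, 6, 1]
  [0, 0, 0, 6]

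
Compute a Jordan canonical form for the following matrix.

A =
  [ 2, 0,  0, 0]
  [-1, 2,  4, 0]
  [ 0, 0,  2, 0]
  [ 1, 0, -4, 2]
J_2(2) ⊕ J_1(2) ⊕ J_1(2)

The characteristic polynomial is
  det(x·I − A) = x^4 - 8*x^3 + 24*x^2 - 32*x + 16 = (x - 2)^4

Eigenvalues and multiplicities (the geometric multiplicity of λ is n − rank(A − λI), which equals the number of Jordan blocks for λ):
  λ = 2: algebraic multiplicity = 4, geometric multiplicity = 3

Determining the block sizes for each eigenvalue:
  λ = 2: 3 blocks summing to 4 forces exactly one block of size 2 and the rest size 1 → block sizes [2, 1, 1]

Assembling the blocks gives a Jordan form
J =
  [2, 1, 0, 0]
  [0, 2, 0, 0]
  [0, 0, 2, 0]
  [0, 0, 0, 2]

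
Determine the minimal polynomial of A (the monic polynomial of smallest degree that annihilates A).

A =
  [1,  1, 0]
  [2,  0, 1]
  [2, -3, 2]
x^3 - 3*x^2 + 3*x - 1

The characteristic polynomial is χ_A(x) = (x - 1)^3, so the eigenvalues are known. The minimal polynomial is
  m_A(x) = Π_λ (x − λ)^{k_λ}
where k_λ is the size of the *largest* Jordan block for λ (equivalently, the smallest k with (A − λI)^k v = 0 for every generalised eigenvector v of λ).

  λ = 1: largest Jordan block has size 3, contributing (x − 1)^3

So m_A(x) = (x - 1)^3 = x^3 - 3*x^2 + 3*x - 1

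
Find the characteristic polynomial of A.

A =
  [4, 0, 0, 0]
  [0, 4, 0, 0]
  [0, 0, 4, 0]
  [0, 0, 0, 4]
x^4 - 16*x^3 + 96*x^2 - 256*x + 256

Expanding det(x·I − A) (e.g. by cofactor expansion or by noting that A is similar to its Jordan form J, which has the same characteristic polynomial as A) gives
  χ_A(x) = x^4 - 16*x^3 + 96*x^2 - 256*x + 256
which factors as (x - 4)^4. The eigenvalues (with algebraic multiplicities) are λ = 4 with multiplicity 4.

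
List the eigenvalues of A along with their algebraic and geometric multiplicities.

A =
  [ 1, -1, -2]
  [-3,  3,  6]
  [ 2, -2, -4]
λ = 0: alg = 3, geom = 2

Step 1 — factor the characteristic polynomial to read off the algebraic multiplicities:
  χ_A(x) = x^3

Step 2 — compute geometric multiplicities via the rank-nullity identity g(λ) = n − rank(A − λI):
  rank(A − (0)·I) = 1, so dim ker(A − (0)·I) = n − 1 = 2

Summary:
  λ = 0: algebraic multiplicity = 3, geometric multiplicity = 2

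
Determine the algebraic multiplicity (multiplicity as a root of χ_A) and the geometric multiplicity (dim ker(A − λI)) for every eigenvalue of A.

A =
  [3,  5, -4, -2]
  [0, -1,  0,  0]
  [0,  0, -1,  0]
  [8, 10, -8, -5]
λ = -1: alg = 4, geom = 3

Step 1 — factor the characteristic polynomial to read off the algebraic multiplicities:
  χ_A(x) = (x + 1)^4

Step 2 — compute geometric multiplicities via the rank-nullity identity g(λ) = n − rank(A − λI):
  rank(A − (-1)·I) = 1, so dim ker(A − (-1)·I) = n − 1 = 3

Summary:
  λ = -1: algebraic multiplicity = 4, geometric multiplicity = 3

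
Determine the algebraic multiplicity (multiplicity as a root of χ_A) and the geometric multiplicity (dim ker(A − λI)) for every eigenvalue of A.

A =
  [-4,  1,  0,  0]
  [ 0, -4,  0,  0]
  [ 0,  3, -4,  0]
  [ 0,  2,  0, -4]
λ = -4: alg = 4, geom = 3

Step 1 — factor the characteristic polynomial to read off the algebraic multiplicities:
  χ_A(x) = (x + 4)^4

Step 2 — compute geometric multiplicities via the rank-nullity identity g(λ) = n − rank(A − λI):
  rank(A − (-4)·I) = 1, so dim ker(A − (-4)·I) = n − 1 = 3

Summary:
  λ = -4: algebraic multiplicity = 4, geometric multiplicity = 3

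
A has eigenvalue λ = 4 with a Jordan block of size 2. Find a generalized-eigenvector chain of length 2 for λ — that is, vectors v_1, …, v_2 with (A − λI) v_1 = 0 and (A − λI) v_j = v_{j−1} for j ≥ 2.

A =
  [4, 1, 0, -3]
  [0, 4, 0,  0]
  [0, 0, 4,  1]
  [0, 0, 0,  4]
A Jordan chain for λ = 4 of length 2:
v_1 = (1, 0, 0, 0)ᵀ
v_2 = (0, 1, 0, 0)ᵀ

Let N = A − (4)·I. We want v_2 with N^2 v_2 = 0 but N^1 v_2 ≠ 0; then v_{j-1} := N · v_j for j = 2, …, 2.

Pick v_2 = (0, 1, 0, 0)ᵀ.
Then v_1 = N · v_2 = (1, 0, 0, 0)ᵀ.

Sanity check: (A − (4)·I) v_1 = (0, 0, 0, 0)ᵀ = 0. ✓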